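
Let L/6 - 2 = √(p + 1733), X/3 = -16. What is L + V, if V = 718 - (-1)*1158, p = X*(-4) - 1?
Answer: 1888 + 12*√481 ≈ 2151.2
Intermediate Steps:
X = -48 (X = 3*(-16) = -48)
p = 191 (p = -48*(-4) - 1 = 192 - 1 = 191)
V = 1876 (V = 718 - 1*(-1158) = 718 + 1158 = 1876)
L = 12 + 12*√481 (L = 12 + 6*√(191 + 1733) = 12 + 6*√1924 = 12 + 6*(2*√481) = 12 + 12*√481 ≈ 275.18)
L + V = (12 + 12*√481) + 1876 = 1888 + 12*√481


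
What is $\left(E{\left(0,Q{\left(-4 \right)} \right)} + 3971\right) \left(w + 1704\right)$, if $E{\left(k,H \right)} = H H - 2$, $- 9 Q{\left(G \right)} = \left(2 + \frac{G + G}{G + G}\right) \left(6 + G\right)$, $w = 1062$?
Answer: $\frac{32938450}{3} \approx 1.0979 \cdot 10^{7}$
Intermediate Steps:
$Q{\left(G \right)} = -2 - \frac{G}{3}$ ($Q{\left(G \right)} = - \frac{\left(2 + \frac{G + G}{G + G}\right) \left(6 + G\right)}{9} = - \frac{\left(2 + \frac{2 G}{2 G}\right) \left(6 + G\right)}{9} = - \frac{\left(2 + 2 G \frac{1}{2 G}\right) \left(6 + G\right)}{9} = - \frac{\left(2 + 1\right) \left(6 + G\right)}{9} = - \frac{3 \left(6 + G\right)}{9} = - \frac{18 + 3 G}{9} = -2 - \frac{G}{3}$)
$E{\left(k,H \right)} = -2 + H^{2}$ ($E{\left(k,H \right)} = H^{2} - 2 = -2 + H^{2}$)
$\left(E{\left(0,Q{\left(-4 \right)} \right)} + 3971\right) \left(w + 1704\right) = \left(\left(-2 + \left(-2 - - \frac{4}{3}\right)^{2}\right) + 3971\right) \left(1062 + 1704\right) = \left(\left(-2 + \left(-2 + \frac{4}{3}\right)^{2}\right) + 3971\right) 2766 = \left(\left(-2 + \left(- \frac{2}{3}\right)^{2}\right) + 3971\right) 2766 = \left(\left(-2 + \frac{4}{9}\right) + 3971\right) 2766 = \left(- \frac{14}{9} + 3971\right) 2766 = \frac{35725}{9} \cdot 2766 = \frac{32938450}{3}$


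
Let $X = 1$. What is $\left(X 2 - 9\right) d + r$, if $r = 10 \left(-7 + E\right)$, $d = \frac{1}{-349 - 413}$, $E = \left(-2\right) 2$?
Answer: $- \frac{83813}{762} \approx -109.99$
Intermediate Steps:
$E = -4$
$d = - \frac{1}{762}$ ($d = \frac{1}{-762} = - \frac{1}{762} \approx -0.0013123$)
$r = -110$ ($r = 10 \left(-7 - 4\right) = 10 \left(-11\right) = -110$)
$\left(X 2 - 9\right) d + r = \left(1 \cdot 2 - 9\right) \left(- \frac{1}{762}\right) - 110 = \left(2 - 9\right) \left(- \frac{1}{762}\right) - 110 = \left(-7\right) \left(- \frac{1}{762}\right) - 110 = \frac{7}{762} - 110 = - \frac{83813}{762}$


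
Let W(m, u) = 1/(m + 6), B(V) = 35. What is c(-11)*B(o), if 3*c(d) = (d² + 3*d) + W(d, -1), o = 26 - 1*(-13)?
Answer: 3073/3 ≈ 1024.3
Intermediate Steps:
o = 39 (o = 26 + 13 = 39)
W(m, u) = 1/(6 + m)
c(d) = d + d²/3 + 1/(3*(6 + d)) (c(d) = ((d² + 3*d) + 1/(6 + d))/3 = (d² + 1/(6 + d) + 3*d)/3 = d + d²/3 + 1/(3*(6 + d)))
c(-11)*B(o) = ((1 - 11*(3 - 11)*(6 - 11))/(3*(6 - 11)))*35 = ((⅓)*(1 - 11*(-8)*(-5))/(-5))*35 = ((⅓)*(-⅕)*(1 - 440))*35 = ((⅓)*(-⅕)*(-439))*35 = (439/15)*35 = 3073/3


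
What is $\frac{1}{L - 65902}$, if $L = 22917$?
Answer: $- \frac{1}{42985} \approx -2.3264 \cdot 10^{-5}$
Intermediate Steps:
$\frac{1}{L - 65902} = \frac{1}{22917 - 65902} = \frac{1}{-42985} = - \frac{1}{42985}$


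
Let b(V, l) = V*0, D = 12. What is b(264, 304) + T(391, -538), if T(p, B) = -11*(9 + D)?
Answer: -231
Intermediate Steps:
T(p, B) = -231 (T(p, B) = -11*(9 + 12) = -11*21 = -231)
b(V, l) = 0
b(264, 304) + T(391, -538) = 0 - 231 = -231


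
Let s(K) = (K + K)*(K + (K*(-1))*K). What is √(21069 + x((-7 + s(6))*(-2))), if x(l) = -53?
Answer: 2*√5254 ≈ 144.97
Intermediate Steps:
s(K) = 2*K*(K - K²) (s(K) = (2*K)*(K + (-K)*K) = (2*K)*(K - K²) = 2*K*(K - K²))
√(21069 + x((-7 + s(6))*(-2))) = √(21069 - 53) = √21016 = 2*√5254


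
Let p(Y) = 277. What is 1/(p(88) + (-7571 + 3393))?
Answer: -1/3901 ≈ -0.00025634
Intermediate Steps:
1/(p(88) + (-7571 + 3393)) = 1/(277 + (-7571 + 3393)) = 1/(277 - 4178) = 1/(-3901) = -1/3901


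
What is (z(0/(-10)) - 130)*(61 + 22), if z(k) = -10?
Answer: -11620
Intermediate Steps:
(z(0/(-10)) - 130)*(61 + 22) = (-10 - 130)*(61 + 22) = -140*83 = -11620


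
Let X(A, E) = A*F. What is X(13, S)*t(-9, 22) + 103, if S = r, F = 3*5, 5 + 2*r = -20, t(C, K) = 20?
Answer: 4003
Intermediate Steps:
r = -25/2 (r = -5/2 + (1/2)*(-20) = -5/2 - 10 = -25/2 ≈ -12.500)
F = 15
S = -25/2 ≈ -12.500
X(A, E) = 15*A (X(A, E) = A*15 = 15*A)
X(13, S)*t(-9, 22) + 103 = (15*13)*20 + 103 = 195*20 + 103 = 3900 + 103 = 4003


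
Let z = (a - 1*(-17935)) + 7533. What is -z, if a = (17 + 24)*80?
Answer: -28748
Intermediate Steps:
a = 3280 (a = 41*80 = 3280)
z = 28748 (z = (3280 - 1*(-17935)) + 7533 = (3280 + 17935) + 7533 = 21215 + 7533 = 28748)
-z = -1*28748 = -28748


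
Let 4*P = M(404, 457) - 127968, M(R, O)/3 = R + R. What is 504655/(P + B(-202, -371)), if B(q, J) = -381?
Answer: -504655/31767 ≈ -15.886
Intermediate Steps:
M(R, O) = 6*R (M(R, O) = 3*(R + R) = 3*(2*R) = 6*R)
P = -31386 (P = (6*404 - 127968)/4 = (2424 - 127968)/4 = (1/4)*(-125544) = -31386)
504655/(P + B(-202, -371)) = 504655/(-31386 - 381) = 504655/(-31767) = 504655*(-1/31767) = -504655/31767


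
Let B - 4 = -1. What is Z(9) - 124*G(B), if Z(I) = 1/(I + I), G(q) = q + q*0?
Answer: -6695/18 ≈ -371.94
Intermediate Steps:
B = 3 (B = 4 - 1 = 3)
G(q) = q (G(q) = q + 0 = q)
Z(I) = 1/(2*I)
Z(9) - 124*G(B) = (½)/9 - 124*3 = (½)*(⅑) - 372 = 1/18 - 372 = -6695/18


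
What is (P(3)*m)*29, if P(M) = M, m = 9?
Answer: 783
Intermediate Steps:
(P(3)*m)*29 = (3*9)*29 = 27*29 = 783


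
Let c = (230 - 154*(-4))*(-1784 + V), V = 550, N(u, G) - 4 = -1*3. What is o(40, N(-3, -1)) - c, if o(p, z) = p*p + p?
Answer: 1045604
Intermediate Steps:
N(u, G) = 1 (N(u, G) = 4 - 1*3 = 4 - 3 = 1)
o(p, z) = p + p² (o(p, z) = p² + p = p + p²)
c = -1043964 (c = (230 - 154*(-4))*(-1784 + 550) = (230 + 616)*(-1234) = 846*(-1234) = -1043964)
o(40, N(-3, -1)) - c = 40*(1 + 40) - 1*(-1043964) = 40*41 + 1043964 = 1640 + 1043964 = 1045604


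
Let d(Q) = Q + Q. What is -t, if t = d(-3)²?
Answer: -36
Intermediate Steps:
d(Q) = 2*Q
t = 36 (t = (2*(-3))² = (-6)² = 36)
-t = -1*36 = -36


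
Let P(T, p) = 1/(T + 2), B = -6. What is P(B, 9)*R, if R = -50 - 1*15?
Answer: 65/4 ≈ 16.250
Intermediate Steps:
P(T, p) = 1/(2 + T)
R = -65 (R = -50 - 15 = -65)
P(B, 9)*R = -65/(2 - 6) = -65/(-4) = -¼*(-65) = 65/4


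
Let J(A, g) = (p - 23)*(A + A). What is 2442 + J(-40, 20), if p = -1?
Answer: 4362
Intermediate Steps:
J(A, g) = -48*A (J(A, g) = (-1 - 23)*(A + A) = -48*A)
2442 + J(-40, 20) = 2442 - 48*(-40) = 2442 + 1920 = 4362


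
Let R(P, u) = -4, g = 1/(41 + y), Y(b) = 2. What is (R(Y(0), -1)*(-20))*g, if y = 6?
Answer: 80/47 ≈ 1.7021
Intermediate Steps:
g = 1/47 (g = 1/(41 + 6) = 1/47 ≈ 0.021277)
(R(Y(0), -1)*(-20))*g = -4*(-20)*(1/47) = 80*(1/47) = 80/47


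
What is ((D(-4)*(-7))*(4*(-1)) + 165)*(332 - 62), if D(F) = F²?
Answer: 165510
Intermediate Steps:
((D(-4)*(-7))*(4*(-1)) + 165)*(332 - 62) = (((-4)²*(-7))*(4*(-1)) + 165)*(332 - 62) = ((16*(-7))*(-4) + 165)*270 = (-112*(-4) + 165)*270 = (448 + 165)*270 = 613*270 = 165510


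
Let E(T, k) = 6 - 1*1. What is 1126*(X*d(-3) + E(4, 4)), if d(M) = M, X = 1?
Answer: 2252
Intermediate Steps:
E(T, k) = 5 (E(T, k) = 6 - 1 = 5)
1126*(X*d(-3) + E(4, 4)) = 1126*(1*(-3) + 5) = 1126*(-3 + 5) = 1126*2 = 2252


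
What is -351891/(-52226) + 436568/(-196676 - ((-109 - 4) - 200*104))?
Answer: 39049217465/9179398438 ≈ 4.2540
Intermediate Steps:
-351891/(-52226) + 436568/(-196676 - ((-109 - 4) - 200*104)) = -351891*(-1/52226) + 436568/(-196676 - (-113 - 20800)) = 351891/52226 + 436568/(-196676 - 1*(-20913)) = 351891/52226 + 436568/(-196676 + 20913) = 351891/52226 + 436568/(-175763) = 351891/52226 + 436568*(-1/175763) = 351891/52226 - 436568/175763 = 39049217465/9179398438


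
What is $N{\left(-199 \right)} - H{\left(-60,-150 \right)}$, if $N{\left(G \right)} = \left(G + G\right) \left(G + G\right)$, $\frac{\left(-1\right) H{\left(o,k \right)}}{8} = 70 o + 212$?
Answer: $126500$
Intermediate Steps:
$H{\left(o,k \right)} = -1696 - 560 o$ ($H{\left(o,k \right)} = - 8 \left(70 o + 212\right) = - 8 \left(212 + 70 o\right) = -1696 - 560 o$)
$N{\left(G \right)} = 4 G^{2}$ ($N{\left(G \right)} = 2 G 2 G = 4 G^{2}$)
$N{\left(-199 \right)} - H{\left(-60,-150 \right)} = 4 \left(-199\right)^{2} - \left(-1696 - -33600\right) = 4 \cdot 39601 - \left(-1696 + 33600\right) = 158404 - 31904 = 126500$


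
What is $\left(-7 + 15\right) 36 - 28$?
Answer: $260$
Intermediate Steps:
$\left(-7 + 15\right) 36 - 28 = 8 \cdot 36 - 28 = 288 - 28 = 260$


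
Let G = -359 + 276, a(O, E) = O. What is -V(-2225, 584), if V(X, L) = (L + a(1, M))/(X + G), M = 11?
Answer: 585/2308 ≈ 0.25347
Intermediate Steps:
G = -83
V(X, L) = (1 + L)/(-83 + X) (V(X, L) = (L + 1)/(X - 83) = (1 + L)/(-83 + X))
-V(-2225, 584) = -(1 + 584)/(-83 - 2225) = -585/(-2308) = -(-1)*585/2308 = -1*(-585/2308) = 585/2308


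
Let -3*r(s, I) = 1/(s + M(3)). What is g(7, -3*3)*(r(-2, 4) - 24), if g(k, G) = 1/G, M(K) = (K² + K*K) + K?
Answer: 1369/513 ≈ 2.6686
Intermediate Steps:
M(K) = K + 2*K² (M(K) = (K² + K²) + K = 2*K² + K = K + 2*K²)
r(s, I) = -1/(3*(21 + s)) (r(s, I) = -1/(3*(s + 3*(1 + 2*3))) = -1/(3*(s + 3*(1 + 6))) = -1/(3*(s + 3*7)) = -1/(3*(s + 21)) = -1/(3*(21 + s)))
g(7, -3*3)*(r(-2, 4) - 24) = (-1/(63 + 3*(-2)) - 24)/((-3*3)) = (-1/(63 - 6) - 24)/(-9) = -(-1/57 - 24)/9 = -⅑*(-1369/57) = 1369/513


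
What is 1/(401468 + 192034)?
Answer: 1/593502 ≈ 1.6849e-6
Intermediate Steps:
1/(401468 + 192034) = 1/593502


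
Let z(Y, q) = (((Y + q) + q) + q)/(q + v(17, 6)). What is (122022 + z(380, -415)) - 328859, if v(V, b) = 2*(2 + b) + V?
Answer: -79010869/382 ≈ -2.0683e+5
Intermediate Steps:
v(V, b) = 4 + V + 2*b (v(V, b) = (4 + 2*b) + V = 4 + V + 2*b)
z(Y, q) = (Y + 3*q)/(33 + q) (z(Y, q) = (((Y + q) + q) + q)/(q + (4 + 17 + 2*6)) = ((Y + 2*q) + q)/(q + (4 + 17 + 12)) = (Y + 3*q)/(q + 33) = (Y + 3*q)/(33 + q))
(122022 + z(380, -415)) - 328859 = (122022 + (380 + 3*(-415))/(33 - 415)) - 328859 = (122022 + (380 - 1245)/(-382)) - 328859 = (122022 - 1/382*(-865)) - 328859 = (122022 + 865/382) - 328859 = 46613269/382 - 328859 = -79010869/382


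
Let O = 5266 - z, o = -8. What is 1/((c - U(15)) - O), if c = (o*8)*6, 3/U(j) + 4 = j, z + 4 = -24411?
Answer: -11/330718 ≈ -3.3261e-5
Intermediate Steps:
z = -24415 (z = -4 - 24411 = -24415)
U(j) = 3/(-4 + j)
O = 29681 (O = 5266 - 1*(-24415) = 5266 + 24415 = 29681)
c = -384 (c = -8*8*6 = -64*6 = -384)
1/((c - U(15)) - O) = 1/((-384 - 3/(-4 + 15)) - 1*29681) = 1/((-384 - 3/11) - 29681) = 1/(-4227/11 - 29681) = 1/(-330718/11) = -11/330718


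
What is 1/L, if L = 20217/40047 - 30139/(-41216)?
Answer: 78598912/97154305 ≈ 0.80901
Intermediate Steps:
L = 97154305/78598912 (L = 20217*(1/40047) - 30139*(-1/41216) = 6739/13349 + 30139/41216 = 97154305/78598912 ≈ 1.2361)
1/L = 1/(97154305/78598912) = 78598912/97154305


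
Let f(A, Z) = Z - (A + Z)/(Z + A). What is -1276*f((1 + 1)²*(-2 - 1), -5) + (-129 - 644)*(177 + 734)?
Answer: -696547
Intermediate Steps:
f(A, Z) = -1 + Z (f(A, Z) = Z - (A + Z)/(A + Z) = Z - 1*1 = Z - 1 = -1 + Z)
-1276*f((1 + 1)²*(-2 - 1), -5) + (-129 - 644)*(177 + 734) = -1276*(-1 - 5) + (-129 - 644)*(177 + 734) = -1276*(-6) - 773*911 = 7656 - 704203 = -696547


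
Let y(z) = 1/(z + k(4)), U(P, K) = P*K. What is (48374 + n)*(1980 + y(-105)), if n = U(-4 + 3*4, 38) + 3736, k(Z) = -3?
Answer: 5604078673/54 ≈ 1.0378e+8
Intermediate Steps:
U(P, K) = K*P
n = 4040 (n = 38*(-4 + 3*4) + 3736 = 38*(-4 + 12) + 3736 = 38*8 + 3736 = 304 + 3736 = 4040)
y(z) = 1/(-3 + z) (y(z) = 1/(z - 3) = 1/(-3 + z))
(48374 + n)*(1980 + y(-105)) = (48374 + 4040)*(1980 + 1/(-3 - 105)) = 52414*(1980 + 1/(-108)) = 52414*(1980 - 1/108) = 52414*(213839/108) = 5604078673/54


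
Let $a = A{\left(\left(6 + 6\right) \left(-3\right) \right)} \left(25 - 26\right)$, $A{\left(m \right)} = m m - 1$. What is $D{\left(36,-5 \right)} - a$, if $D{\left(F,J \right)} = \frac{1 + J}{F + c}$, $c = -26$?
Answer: $\frac{6473}{5} \approx 1294.6$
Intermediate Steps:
$A{\left(m \right)} = -1 + m^{2}$ ($A{\left(m \right)} = m^{2} - 1 = -1 + m^{2}$)
$D{\left(F,J \right)} = \frac{1 + J}{-26 + F}$ ($D{\left(F,J \right)} = \frac{1 + J}{F - 26} = \frac{1 + J}{-26 + F}$)
$a = -1295$ ($a = \left(-1 + \left(\left(6 + 6\right) \left(-3\right)\right)^{2}\right) \left(25 - 26\right) = \left(-1 + \left(12 \left(-3\right)\right)^{2}\right) \left(-1\right) = \left(-1 + \left(-36\right)^{2}\right) \left(-1\right) = \left(-1 + 1296\right) \left(-1\right) = 1295 \left(-1\right) = -1295$)
$D{\left(36,-5 \right)} - a = \frac{1 - 5}{-26 + 36} - -1295 = \frac{1}{10} \left(-4\right) + 1295 = - \frac{2}{5} + 1295 = \frac{6473}{5}$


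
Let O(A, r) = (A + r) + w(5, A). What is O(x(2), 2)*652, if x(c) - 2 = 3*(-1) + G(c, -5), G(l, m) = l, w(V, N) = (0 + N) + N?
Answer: 3260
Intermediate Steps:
w(V, N) = 2*N (w(V, N) = N + N = 2*N)
x(c) = -1 + c (x(c) = 2 + (3*(-1) + c) = 2 + (-3 + c) = -1 + c)
O(A, r) = r + 3*A (O(A, r) = (A + r) + 2*A = r + 3*A)
O(x(2), 2)*652 = (2 + 3*(-1 + 2))*652 = (2 + 3*1)*652 = (2 + 3)*652 = 5*652 = 3260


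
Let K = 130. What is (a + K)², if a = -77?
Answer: 2809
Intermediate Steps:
(a + K)² = (-77 + 130)² = 53² = 2809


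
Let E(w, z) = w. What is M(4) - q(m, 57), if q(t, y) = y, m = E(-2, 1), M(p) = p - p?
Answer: -57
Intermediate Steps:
M(p) = 0
m = -2
M(4) - q(m, 57) = 0 - 1*57 = 0 - 57 = -57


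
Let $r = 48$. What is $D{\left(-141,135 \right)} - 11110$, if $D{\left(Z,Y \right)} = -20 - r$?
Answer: $-11178$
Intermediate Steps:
$D{\left(Z,Y \right)} = -68$ ($D{\left(Z,Y \right)} = -20 - 48 = -68$)
$D{\left(-141,135 \right)} - 11110 = -68 - 11110 = -11178$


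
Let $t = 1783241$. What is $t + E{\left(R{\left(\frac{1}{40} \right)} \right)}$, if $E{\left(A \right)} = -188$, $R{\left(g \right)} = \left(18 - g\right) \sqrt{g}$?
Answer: $1783053$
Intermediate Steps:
$R{\left(g \right)} = \sqrt{g} \left(18 - g\right)$
$t + E{\left(R{\left(\frac{1}{40} \right)} \right)} = 1783241 - 188 = 1783053$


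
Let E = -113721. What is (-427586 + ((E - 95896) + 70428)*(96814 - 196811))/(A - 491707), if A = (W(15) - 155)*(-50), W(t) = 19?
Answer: -13918054847/484907 ≈ -28703.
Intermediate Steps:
A = 6800 (A = (19 - 155)*(-50) = -136*(-50) = 6800)
(-427586 + ((E - 95896) + 70428)*(96814 - 196811))/(A - 491707) = (-427586 + ((-113721 - 95896) + 70428)*(96814 - 196811))/(6800 - 491707) = (-427586 + (-209617 + 70428)*(-99997))/(-484907) = (-427586 - 139189*(-99997))*(-1/484907) = (-427586 + 13918482433)*(-1/484907) = 13918054847*(-1/484907) = -13918054847/484907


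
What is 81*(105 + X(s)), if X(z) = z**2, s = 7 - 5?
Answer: 8829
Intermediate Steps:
s = 2
81*(105 + X(s)) = 81*(105 + 2**2) = 81*(105 + 4) = 81*109 = 8829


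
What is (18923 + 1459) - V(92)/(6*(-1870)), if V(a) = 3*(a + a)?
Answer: 19057216/935 ≈ 20382.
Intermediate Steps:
V(a) = 6*a (V(a) = 3*(2*a) = 6*a)
(18923 + 1459) - V(92)/(6*(-1870)) = (18923 + 1459) - 6*92/(6*(-1870)) = 20382 - 552/(-11220) = 20382 - 552*(-1)/11220 = 20382 - 1*(-46/935) = 20382 + 46/935 = 19057216/935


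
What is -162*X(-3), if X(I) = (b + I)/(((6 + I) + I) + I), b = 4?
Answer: 54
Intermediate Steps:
X(I) = (4 + I)/(6 + 3*I) (X(I) = (4 + I)/(((6 + I) + I) + I) = (4 + I)/((6 + 2*I) + I) = (4 + I)/(6 + 3*I))
-162*X(-3) = -54*(4 - 3)/(2 - 3) = -54/(-1) = -54*(-1) = -162*(-1/3) = 54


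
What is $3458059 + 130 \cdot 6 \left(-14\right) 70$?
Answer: $2693659$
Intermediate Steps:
$3458059 + 130 \cdot 6 \left(-14\right) 70 = 3458059 + 130 \left(-84\right) 70 = 3458059 - 764400 = 2693659$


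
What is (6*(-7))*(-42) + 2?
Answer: 1766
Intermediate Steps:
(6*(-7))*(-42) + 2 = -42*(-42) + 2 = 1764 + 2 = 1766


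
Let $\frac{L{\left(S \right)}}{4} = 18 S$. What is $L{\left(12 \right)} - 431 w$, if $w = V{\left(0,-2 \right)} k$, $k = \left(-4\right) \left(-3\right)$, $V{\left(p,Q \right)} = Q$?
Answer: $11208$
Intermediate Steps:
$L{\left(S \right)} = 72 S$ ($L{\left(S \right)} = 4 \cdot 18 S = 72 S$)
$k = 12$
$w = -24$ ($w = \left(-2\right) 12 = -24$)
$L{\left(12 \right)} - 431 w = 72 \cdot 12 - -10344 = 864 + 10344 = 11208$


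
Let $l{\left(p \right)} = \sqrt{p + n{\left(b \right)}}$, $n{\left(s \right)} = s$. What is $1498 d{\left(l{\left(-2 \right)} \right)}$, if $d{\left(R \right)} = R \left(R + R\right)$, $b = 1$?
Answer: $-2996$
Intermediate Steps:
$l{\left(p \right)} = \sqrt{1 + p}$ ($l{\left(p \right)} = \sqrt{p + 1} = \sqrt{1 + p}$)
$d{\left(R \right)} = 2 R^{2}$ ($d{\left(R \right)} = R 2 R = 2 R^{2}$)
$1498 d{\left(l{\left(-2 \right)} \right)} = 1498 \cdot 2 \left(\sqrt{1 - 2}\right)^{2} = 1498 \cdot 2 \left(\sqrt{-1}\right)^{2} = 1498 \cdot 2 i^{2} = 1498 \cdot 2 \left(-1\right) = 1498 \left(-2\right) = -2996$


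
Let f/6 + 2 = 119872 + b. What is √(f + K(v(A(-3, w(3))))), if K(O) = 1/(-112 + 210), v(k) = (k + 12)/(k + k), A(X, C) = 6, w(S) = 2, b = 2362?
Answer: √143744834/14 ≈ 856.38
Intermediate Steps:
f = 733392 (f = -12 + 6*(119872 + 2362) = -12 + 6*122234 = -12 + 733404 = 733392)
v(k) = (12 + k)/(2*k) (v(k) = (12 + k)/((2*k)) = (12 + k)*(1/(2*k)) = (12 + k)/(2*k))
K(O) = 1/98
√(f + K(v(A(-3, w(3))))) = √(733392 + 1/98) = √(71872417/98) = √143744834/14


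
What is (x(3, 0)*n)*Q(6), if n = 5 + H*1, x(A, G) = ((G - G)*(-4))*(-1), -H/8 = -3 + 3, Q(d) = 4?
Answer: 0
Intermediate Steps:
H = 0 (H = -8*(-3 + 3) = -8*0 = 0)
x(A, G) = 0 (x(A, G) = (0*(-4))*(-1) = 0*(-1) = 0)
n = 5 (n = 5 + 0*1 = 5 + 0 = 5)
(x(3, 0)*n)*Q(6) = (0*5)*4 = 0*4 = 0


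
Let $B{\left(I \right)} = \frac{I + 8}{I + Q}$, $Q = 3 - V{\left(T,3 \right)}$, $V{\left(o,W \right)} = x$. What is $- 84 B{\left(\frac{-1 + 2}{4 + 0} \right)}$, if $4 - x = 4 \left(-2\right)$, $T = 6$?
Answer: $\frac{396}{5} \approx 79.2$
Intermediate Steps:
$x = 12$ ($x = 4 - 4 \left(-2\right) = 4 - -8 = 4 + 8 = 12$)
$V{\left(o,W \right)} = 12$
$Q = -9$ ($Q = 3 - 12 = -9$)
$B{\left(I \right)} = \frac{8 + I}{-9 + I}$ ($B{\left(I \right)} = \frac{I + 8}{I - 9} = \frac{8 + I}{-9 + I}$)
$- 84 B{\left(\frac{-1 + 2}{4 + 0} \right)} = - 84 \frac{8 + \frac{-1 + 2}{4 + 0}}{-9 + \frac{-1 + 2}{4 + 0}} = - 84 \frac{8 + 1 \cdot \frac{1}{4}}{-9 + 1 \cdot \frac{1}{4}} = - 84 \frac{8 + \frac{1}{4}}{-9 + \frac{1}{4}} = - 84 \frac{1}{- \frac{35}{4}} \cdot \frac{33}{4} = - 84 \left(\left(- \frac{4}{35}\right) \frac{33}{4}\right) = \left(-84\right) \left(- \frac{33}{35}\right) = \frac{396}{5}$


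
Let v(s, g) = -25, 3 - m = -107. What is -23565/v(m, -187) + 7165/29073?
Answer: 137056874/145365 ≈ 942.85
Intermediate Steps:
m = 110 (m = 3 - 1*(-107) = 3 + 107 = 110)
-23565/v(m, -187) + 7165/29073 = -23565/(-25) + 7165/29073 = -23565*(-1/25) + 7165*(1/29073) = 4713/5 + 7165/29073 = 137056874/145365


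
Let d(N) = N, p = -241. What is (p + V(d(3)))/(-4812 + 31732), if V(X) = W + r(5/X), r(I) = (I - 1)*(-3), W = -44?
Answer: -287/26920 ≈ -0.010661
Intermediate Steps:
r(I) = 3 - 3*I (r(I) = (-1 + I)*(-3) = 3 - 3*I)
V(X) = -41 - 15/X (V(X) = -44 + (3 - 15/X) = -41 - 15/X)
(p + V(d(3)))/(-4812 + 31732) = (-241 + (-41 - 15/3))/(-4812 + 31732) = (-241 + (-41 - 15*⅓))/26920 = (-241 + (-41 - 5))*(1/26920) = (-241 - 46)*(1/26920) = -287*1/26920 = -287/26920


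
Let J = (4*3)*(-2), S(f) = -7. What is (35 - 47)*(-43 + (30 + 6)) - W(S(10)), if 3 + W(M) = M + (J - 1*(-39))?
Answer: 79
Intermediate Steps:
J = -24 (J = 12*(-2) = -24)
W(M) = 12 + M (W(M) = -3 + (M + (-24 - 1*(-39))) = -3 + (M + (-24 + 39)) = -3 + (M + 15) = -3 + (15 + M) = 12 + M)
(35 - 47)*(-43 + (30 + 6)) - W(S(10)) = (35 - 47)*(-43 + (30 + 6)) - (12 - 7) = -12*(-43 + 36) - 1*5 = -12*(-7) - 5 = 84 - 5 = 79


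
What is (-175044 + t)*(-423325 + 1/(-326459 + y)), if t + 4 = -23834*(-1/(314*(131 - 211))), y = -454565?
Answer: 726921381070972700397/9809661440 ≈ 7.4103e+10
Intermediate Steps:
t = -62157/12560 (t = -4 - 23834*(-1/(314*(131 - 211))) = -4 - 23834/((-80*(-314))) = -4 - 23834/25120 = -4 - 23834*1/25120 = -4 - 11917/12560 = -62157/12560 ≈ -4.9488)
(-175044 + t)*(-423325 + 1/(-326459 + y)) = (-175044 - 62157/12560)*(-423325 + 1/(-326459 - 454565)) = -2198614797*(-423325 + 1/(-781024))/12560 = -2198614797*(-423325 - 1/781024)/12560 = -2198614797/12560*(-330626984801/781024) = 726921381070972700397/9809661440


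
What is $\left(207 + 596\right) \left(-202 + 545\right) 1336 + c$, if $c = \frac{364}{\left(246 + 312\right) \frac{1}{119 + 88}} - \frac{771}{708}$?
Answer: $\frac{2692092501433}{7316} \approx 3.6797 \cdot 10^{8}$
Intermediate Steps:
$c = \frac{979929}{7316}$ ($c = \frac{364}{558 \cdot \frac{1}{207}} - \frac{257}{236} = \frac{364}{\frac{62}{23}} - \frac{257}{236} = 364 \cdot \frac{23}{62} - \frac{257}{236} = \frac{4186}{31} - \frac{257}{236} = \frac{979929}{7316} \approx 133.94$)
$\left(207 + 596\right) \left(-202 + 545\right) 1336 + c = \left(207 + 596\right) \left(-202 + 545\right) 1336 + \frac{979929}{7316} = 803 \cdot 343 \cdot 1336 + \frac{979929}{7316} = 275429 \cdot 1336 + \frac{979929}{7316} = 367973144 + \frac{979929}{7316} = \frac{2692092501433}{7316}$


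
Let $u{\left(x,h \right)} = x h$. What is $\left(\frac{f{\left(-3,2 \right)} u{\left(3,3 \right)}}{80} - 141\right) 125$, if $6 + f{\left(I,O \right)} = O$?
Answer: $- \frac{70725}{4} \approx -17681.0$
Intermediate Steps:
$u{\left(x,h \right)} = h x$
$f{\left(I,O \right)} = -6 + O$
$\left(\frac{f{\left(-3,2 \right)} u{\left(3,3 \right)}}{80} - 141\right) 125 = \left(\frac{\left(-6 + 2\right) 3 \cdot 3}{80} - 141\right) 125 = \left(\left(-4\right) 9 \cdot \frac{1}{80} - 141\right) 125 = \left(\left(-36\right) \frac{1}{80} - 141\right) 125 = \left(- \frac{9}{20} - 141\right) 125 = \left(- \frac{2829}{20}\right) 125 = - \frac{70725}{4}$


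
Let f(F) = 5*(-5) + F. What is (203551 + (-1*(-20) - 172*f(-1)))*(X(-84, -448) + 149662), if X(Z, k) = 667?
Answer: 31274896147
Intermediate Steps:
f(F) = -25 + F
(203551 + (-1*(-20) - 172*f(-1)))*(X(-84, -448) + 149662) = (203551 + (-1*(-20) - 172*(-25 - 1)))*(667 + 149662) = (203551 + (20 - 172*(-26)))*150329 = (203551 + (20 + 4472))*150329 = (203551 + 4492)*150329 = 208043*150329 = 31274896147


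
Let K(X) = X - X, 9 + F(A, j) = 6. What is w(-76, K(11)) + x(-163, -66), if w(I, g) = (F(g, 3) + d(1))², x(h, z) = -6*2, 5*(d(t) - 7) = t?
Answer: 141/25 ≈ 5.6400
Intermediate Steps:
F(A, j) = -3 (F(A, j) = -9 + 6 = -3)
d(t) = 7 + t/5
K(X) = 0
x(h, z) = -12
w(I, g) = 441/25 (w(I, g) = (-3 + (7 + (⅕)*1))² = (-3 + (7 + ⅕))² = (-3 + 36/5)² = (21/5)² = 441/25)
w(-76, K(11)) + x(-163, -66) = 441/25 - 12 = 141/25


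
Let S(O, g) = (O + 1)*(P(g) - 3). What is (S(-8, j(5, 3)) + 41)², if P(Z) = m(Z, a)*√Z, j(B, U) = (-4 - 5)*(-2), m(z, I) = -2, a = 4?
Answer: 7372 + 5208*√2 ≈ 14737.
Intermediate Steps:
j(B, U) = 18 (j(B, U) = -9*(-2) = 18)
P(Z) = -2*√Z
S(O, g) = (1 + O)*(-3 - 2*√g) (S(O, g) = (O + 1)*(-2*√g - 3) = (1 + O)*(-3 - 2*√g))
(S(-8, j(5, 3)) + 41)² = ((-3 - 3*(-8) - 6*√2 - 2*(-8)*√18) + 41)² = ((-3 + 24 - 6*√2 - 2*(-8)*3*√2) + 41)² = ((-3 + 24 - 6*√2 + 48*√2) + 41)² = ((21 + 42*√2) + 41)² = (62 + 42*√2)²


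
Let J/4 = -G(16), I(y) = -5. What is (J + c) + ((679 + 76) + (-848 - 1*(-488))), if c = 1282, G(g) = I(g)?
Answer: 1697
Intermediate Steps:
G(g) = -5
J = 20 (J = 4*(-1*(-5)) = 4*5 = 20)
(J + c) + ((679 + 76) + (-848 - 1*(-488))) = (20 + 1282) + ((679 + 76) + (-848 - 1*(-488))) = 1302 + (755 + (-848 + 488)) = 1302 + (755 - 360) = 1302 + 395 = 1697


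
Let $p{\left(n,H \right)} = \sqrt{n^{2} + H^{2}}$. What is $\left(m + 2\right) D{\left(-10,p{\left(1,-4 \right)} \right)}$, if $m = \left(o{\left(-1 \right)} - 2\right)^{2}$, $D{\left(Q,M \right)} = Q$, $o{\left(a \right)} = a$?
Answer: $-110$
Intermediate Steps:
$p{\left(n,H \right)} = \sqrt{H^{2} + n^{2}}$
$m = 9$ ($m = \left(-1 - 2\right)^{2} = \left(-3\right)^{2} = 9$)
$\left(m + 2\right) D{\left(-10,p{\left(1,-4 \right)} \right)} = \left(9 + 2\right) \left(-10\right) = 11 \left(-10\right) = -110$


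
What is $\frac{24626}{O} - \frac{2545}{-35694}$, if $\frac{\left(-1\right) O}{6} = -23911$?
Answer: $\frac{207353569}{853479234} \approx 0.24295$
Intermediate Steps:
$O = 143466$ ($O = \left(-6\right) \left(-23911\right) = 143466$)
$\frac{24626}{O} - \frac{2545}{-35694} = \frac{24626}{143466} - \frac{2545}{-35694} = 24626 \cdot \frac{1}{143466} - - \frac{2545}{35694} = \frac{12313}{71733} + \frac{2545}{35694} = \frac{207353569}{853479234}$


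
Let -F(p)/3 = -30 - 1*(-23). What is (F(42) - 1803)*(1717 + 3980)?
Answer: -10152054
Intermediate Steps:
F(p) = 21 (F(p) = -3*(-30 - 1*(-23)) = -3*(-30 + 23) = -3*(-7) = 21)
(F(42) - 1803)*(1717 + 3980) = (21 - 1803)*(1717 + 3980) = -1782*5697 = -10152054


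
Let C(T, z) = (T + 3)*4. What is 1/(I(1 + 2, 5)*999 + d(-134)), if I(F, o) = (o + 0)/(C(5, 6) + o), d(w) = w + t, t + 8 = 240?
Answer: 1/233 ≈ 0.0042918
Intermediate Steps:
t = 232 (t = -8 + 240 = 232)
d(w) = 232 + w (d(w) = w + 232 = 232 + w)
C(T, z) = 12 + 4*T (C(T, z) = (3 + T)*4 = 12 + 4*T)
I(F, o) = o/(32 + o) (I(F, o) = (o + 0)/((12 + 4*5) + o) = o/((12 + 20) + o) = o/(32 + o))
1/(I(1 + 2, 5)*999 + d(-134)) = 1/((5/(32 + 5))*999 + (232 - 134)) = 1/((5/37)*999 + 98) = 1/(135 + 98) = 1/233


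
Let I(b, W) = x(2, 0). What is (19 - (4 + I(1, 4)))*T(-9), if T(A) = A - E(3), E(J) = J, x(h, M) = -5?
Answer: -240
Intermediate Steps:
I(b, W) = -5
T(A) = -3 + A (T(A) = A - 1*3 = A - 3 = -3 + A)
(19 - (4 + I(1, 4)))*T(-9) = (19 - (4 - 5))*(-3 - 9) = (19 - 1*(-1))*(-12) = (19 + 1)*(-12) = 20*(-12) = -240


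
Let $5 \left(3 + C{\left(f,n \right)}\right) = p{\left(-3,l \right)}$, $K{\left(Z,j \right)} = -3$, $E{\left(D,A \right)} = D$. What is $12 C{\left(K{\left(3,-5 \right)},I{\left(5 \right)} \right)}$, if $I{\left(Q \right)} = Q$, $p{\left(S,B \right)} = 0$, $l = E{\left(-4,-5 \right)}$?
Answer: $-36$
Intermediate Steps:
$l = -4$
$C{\left(f,n \right)} = -3$ ($C{\left(f,n \right)} = -3 + \frac{1}{5} \cdot 0 = -3 + 0 = -3$)
$12 C{\left(K{\left(3,-5 \right)},I{\left(5 \right)} \right)} = 12 \left(-3\right) = -36$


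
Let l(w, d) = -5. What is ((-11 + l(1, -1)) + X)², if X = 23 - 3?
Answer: 16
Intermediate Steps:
X = 20
((-11 + l(1, -1)) + X)² = ((-11 - 5) + 20)² = (-16 + 20)² = 4² = 16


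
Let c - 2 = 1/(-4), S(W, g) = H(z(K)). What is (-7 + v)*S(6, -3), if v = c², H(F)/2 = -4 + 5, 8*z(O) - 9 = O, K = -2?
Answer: -63/8 ≈ -7.8750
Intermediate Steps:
z(O) = 9/8 + O/8
H(F) = 2 (H(F) = 2*(-4 + 5) = 2*1 = 2)
S(W, g) = 2
c = 7/4 (c = 2 + 1/(-4) = 2 - ¼ = 7/4 ≈ 1.7500)
v = 49/16 (v = (7/4)² = 49/16 ≈ 3.0625)
(-7 + v)*S(6, -3) = (-7 + 49/16)*2 = -63/16*2 = -63/8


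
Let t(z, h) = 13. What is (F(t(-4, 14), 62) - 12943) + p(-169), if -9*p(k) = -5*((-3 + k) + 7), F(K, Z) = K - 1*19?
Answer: -39122/3 ≈ -13041.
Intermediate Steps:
F(K, Z) = -19 + K (F(K, Z) = K - 19 = -19 + K)
p(k) = 20/9 + 5*k/9 (p(k) = -(-5)*((-3 + k) + 7)/9 = -(-5)*(4 + k)/9 = -(-20 - 5*k)/9 = 20/9 + 5*k/9)
(F(t(-4, 14), 62) - 12943) + p(-169) = ((-19 + 13) - 12943) + (20/9 + (5/9)*(-169)) = (-6 - 12943) + (20/9 - 845/9) = -12949 - 275/3 = -39122/3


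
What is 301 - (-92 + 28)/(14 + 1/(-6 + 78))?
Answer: 308317/1009 ≈ 305.57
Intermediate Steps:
301 - (-92 + 28)/(14 + 1/(-6 + 78)) = 301 - (-64)/(14 + 1/72) = 301 - (-64)/1009/72 = 301 - (-64)*72/1009 = 301 - 1*(-4608/1009) = 301 + 4608/1009 = 308317/1009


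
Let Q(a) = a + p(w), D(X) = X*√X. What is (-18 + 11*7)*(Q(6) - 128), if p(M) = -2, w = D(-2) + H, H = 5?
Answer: -7316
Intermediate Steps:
D(X) = X^(3/2)
w = 5 - 2*I*√2 (w = (-2)^(3/2) + 5 = -2*I*√2 + 5 = 5 - 2*I*√2 ≈ 5.0 - 2.8284*I)
Q(a) = -2 + a (Q(a) = a - 2 = -2 + a)
(-18 + 11*7)*(Q(6) - 128) = (-18 + 11*7)*((-2 + 6) - 128) = (-18 + 77)*(4 - 128) = 59*(-124) = -7316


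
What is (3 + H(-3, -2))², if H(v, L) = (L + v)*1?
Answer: 4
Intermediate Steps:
H(v, L) = L + v
(3 + H(-3, -2))² = (3 + (-2 - 3))² = (3 - 5)² = (-2)² = 4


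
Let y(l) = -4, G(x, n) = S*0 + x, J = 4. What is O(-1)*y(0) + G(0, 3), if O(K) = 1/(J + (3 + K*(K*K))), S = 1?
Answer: -⅔ ≈ -0.66667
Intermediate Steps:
G(x, n) = x (G(x, n) = 1*0 + x = 0 + x = x)
O(K) = 1/(7 + K³) (O(K) = 1/(4 + (3 + K*(K*K))) = 1/(4 + (3 + K*K²)) = 1/(4 + (3 + K³)) = 1/(7 + K³))
O(-1)*y(0) + G(0, 3) = -4/(7 + (-1)³) + 0 = -4/(7 - 1) + 0 = -4/6 + 0 = (⅙)*(-4) + 0 = -⅔ + 0 = -⅔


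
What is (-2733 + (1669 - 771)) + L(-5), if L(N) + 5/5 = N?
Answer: -1841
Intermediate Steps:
L(N) = -1 + N
(-2733 + (1669 - 771)) + L(-5) = (-2733 + (1669 - 771)) + (-1 - 5) = (-2733 + 898) - 6 = -1835 - 6 = -1841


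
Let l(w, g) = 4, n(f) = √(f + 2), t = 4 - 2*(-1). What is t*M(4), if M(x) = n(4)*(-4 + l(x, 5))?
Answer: 0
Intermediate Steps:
t = 6 (t = 4 + 2 = 6)
n(f) = √(2 + f)
M(x) = 0 (M(x) = √(2 + 4)*(-4 + 4) = √6*0 = 0)
t*M(4) = 6*0 = 0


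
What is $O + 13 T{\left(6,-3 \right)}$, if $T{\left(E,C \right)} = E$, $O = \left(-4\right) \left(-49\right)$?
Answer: $274$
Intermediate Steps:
$O = 196$
$O + 13 T{\left(6,-3 \right)} = 196 + 13 \cdot 6 = 196 + 78 = 274$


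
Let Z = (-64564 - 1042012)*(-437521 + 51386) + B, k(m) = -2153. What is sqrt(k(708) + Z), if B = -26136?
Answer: 13*sqrt(2528329559) ≈ 6.5367e+5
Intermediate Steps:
Z = 427287697624 (Z = (-64564 - 1042012)*(-437521 + 51386) - 26136 = -1106576*(-386135) - 26136 = 427287723760 - 26136 = 427287697624)
sqrt(k(708) + Z) = sqrt(-2153 + 427287697624) = sqrt(427287695471) = 13*sqrt(2528329559)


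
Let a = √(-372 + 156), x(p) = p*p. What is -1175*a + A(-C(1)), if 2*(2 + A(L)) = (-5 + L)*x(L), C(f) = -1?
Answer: -4 - 7050*I*√6 ≈ -4.0 - 17269.0*I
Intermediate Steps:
x(p) = p²
A(L) = -2 + L²*(-5 + L)/2 (A(L) = -2 + ((-5 + L)*L²)/2 = -2 + (L²*(-5 + L))/2 = -2 + L²*(-5 + L)/2)
a = 6*I*√6 (a = √(-216) = 6*I*√6 ≈ 14.697*I)
-1175*a + A(-C(1)) = -7050*I*√6 + (-2 + (-1*(-1))³/2 - 5*(-1*(-1))²/2) = -7050*I*√6 + (-2 + (½)*1³ - 5/2*1²) = -7050*I*√6 + (-2 + (½)*1 - 5/2*1) = -7050*I*√6 + (-2 + ½ - 5/2) = -7050*I*√6 - 4 = -4 - 7050*I*√6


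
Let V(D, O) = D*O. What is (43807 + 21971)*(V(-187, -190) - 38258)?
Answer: -179442384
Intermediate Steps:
(43807 + 21971)*(V(-187, -190) - 38258) = (43807 + 21971)*(-187*(-190) - 38258) = 65778*(35530 - 38258) = 65778*(-2728) = -179442384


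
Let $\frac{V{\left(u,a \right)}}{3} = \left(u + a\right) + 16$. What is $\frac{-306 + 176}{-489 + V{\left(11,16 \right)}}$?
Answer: $\frac{13}{36} \approx 0.36111$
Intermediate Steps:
$V{\left(u,a \right)} = 48 + 3 a + 3 u$ ($V{\left(u,a \right)} = 3 \left(\left(u + a\right) + 16\right) = 3 \left(\left(a + u\right) + 16\right) = 3 \left(16 + a + u\right) = 48 + 3 a + 3 u$)
$\frac{-306 + 176}{-489 + V{\left(11,16 \right)}} = \frac{-306 + 176}{-489 + \left(48 + 3 \cdot 16 + 3 \cdot 11\right)} = - \frac{130}{-489 + \left(48 + 48 + 33\right)} = - \frac{130}{-489 + 129} = - \frac{130}{-360} = \left(-130\right) \left(- \frac{1}{360}\right) = \frac{13}{36}$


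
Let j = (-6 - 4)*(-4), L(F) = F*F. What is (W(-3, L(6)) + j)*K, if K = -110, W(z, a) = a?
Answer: -8360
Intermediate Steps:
L(F) = F²
j = 40 (j = -10*(-4) = 40)
(W(-3, L(6)) + j)*K = (6² + 40)*(-110) = (36 + 40)*(-110) = 76*(-110) = -8360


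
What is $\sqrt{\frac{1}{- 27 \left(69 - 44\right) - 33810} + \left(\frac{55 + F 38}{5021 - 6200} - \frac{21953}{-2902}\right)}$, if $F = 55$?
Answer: $\frac{\sqrt{8160822625629386310}}{1191807870} \approx 2.397$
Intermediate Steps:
$\sqrt{\frac{1}{- 27 \left(69 - 44\right) - 33810} + \left(\frac{55 + F 38}{5021 - 6200} - \frac{21953}{-2902}\right)} = \sqrt{\frac{1}{- 27 \left(69 - 44\right) - 33810} + \left(\frac{55 + 55 \cdot 38}{5021 - 6200} - \frac{21953}{-2902}\right)} = \sqrt{\frac{1}{\left(-27\right) 25 - 33810} + \left(\frac{55 + 2090}{-1179} - - \frac{21953}{2902}\right)} = \sqrt{\frac{1}{-675 - 33810} + \left(2145 \left(- \frac{1}{1179}\right) + \frac{21953}{2902}\right)} = \sqrt{\frac{1}{-34485} + \left(- \frac{715}{393} + \frac{21953}{2902}\right)} = \sqrt{- \frac{1}{34485} + \frac{6552599}{1140486}} = \sqrt{\frac{75321745343}{13109886570}} = \frac{\sqrt{8160822625629386310}}{1191807870}$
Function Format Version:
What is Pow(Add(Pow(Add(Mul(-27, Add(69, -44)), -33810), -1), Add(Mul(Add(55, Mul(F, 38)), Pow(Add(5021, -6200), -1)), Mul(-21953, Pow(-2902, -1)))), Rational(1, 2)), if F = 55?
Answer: Mul(Rational(1, 1191807870), Pow(8160822625629386310, Rational(1, 2))) ≈ 2.3970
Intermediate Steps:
Pow(Add(Pow(Add(Mul(-27, Add(69, -44)), -33810), -1), Add(Mul(Add(55, Mul(F, 38)), Pow(Add(5021, -6200), -1)), Mul(-21953, Pow(-2902, -1)))), Rational(1, 2)) = Pow(Add(Pow(Add(Mul(-27, Add(69, -44)), -33810), -1), Add(Mul(Add(55, Mul(55, 38)), Pow(Add(5021, -6200), -1)), Mul(-21953, Pow(-2902, -1)))), Rational(1, 2)) = Pow(Add(Pow(Add(Mul(-27, 25), -33810), -1), Add(Mul(Add(55, 2090), Pow(-1179, -1)), Mul(-21953, Rational(-1, 2902)))), Rational(1, 2)) = Pow(Add(Pow(Add(-675, -33810), -1), Add(Mul(2145, Rational(-1, 1179)), Rational(21953, 2902))), Rational(1, 2)) = Pow(Add(Pow(-34485, -1), Add(Rational(-715, 393), Rational(21953, 2902))), Rational(1, 2)) = Pow(Add(Rational(-1, 34485), Rational(6552599, 1140486)), Rational(1, 2)) = Pow(Rational(75321745343, 13109886570), Rational(1, 2)) = Mul(Rational(1, 1191807870), Pow(8160822625629386310, Rational(1, 2)))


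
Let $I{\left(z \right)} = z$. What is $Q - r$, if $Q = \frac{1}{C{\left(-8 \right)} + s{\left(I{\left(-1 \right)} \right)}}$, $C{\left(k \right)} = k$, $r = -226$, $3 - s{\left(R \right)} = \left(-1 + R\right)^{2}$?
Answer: $\frac{2033}{9} \approx 225.89$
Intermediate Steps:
$s{\left(R \right)} = 3 - \left(-1 + R\right)^{2}$
$Q = - \frac{1}{9}$ ($Q = \frac{1}{-8 + \left(3 - \left(-1 - 1\right)^{2}\right)} = \frac{1}{-8 + \left(3 - \left(-2\right)^{2}\right)} = \frac{1}{-8 + \left(3 - 4\right)} = \frac{1}{-8 - 1} = \frac{1}{-9} = - \frac{1}{9} \approx -0.11111$)
$Q - r = - \frac{1}{9} - -226 = - \frac{1}{9} + 226 = \frac{2033}{9}$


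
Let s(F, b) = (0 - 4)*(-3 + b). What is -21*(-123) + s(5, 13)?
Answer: 2543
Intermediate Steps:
s(F, b) = 12 - 4*b (s(F, b) = -4*(-3 + b) = 12 - 4*b)
-21*(-123) + s(5, 13) = -21*(-123) + (12 - 4*13) = 2583 + (12 - 52) = 2583 - 40 = 2543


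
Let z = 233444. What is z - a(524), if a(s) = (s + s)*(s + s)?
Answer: -864860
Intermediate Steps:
a(s) = 4*s**2 (a(s) = (2*s)*(2*s) = 4*s**2)
z - a(524) = 233444 - 4*524**2 = 233444 - 4*274576 = 233444 - 1*1098304 = 233444 - 1098304 = -864860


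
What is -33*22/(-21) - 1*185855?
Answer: -1300743/7 ≈ -1.8582e+5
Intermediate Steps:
-33*22/(-21) - 1*185855 = -726*(-1/21) - 185855 = 242/7 - 185855 = -1300743/7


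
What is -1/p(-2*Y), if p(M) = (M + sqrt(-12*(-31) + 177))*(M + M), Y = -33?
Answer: -1/7614 + sqrt(61)/167508 ≈ -8.4711e-5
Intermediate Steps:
p(M) = 2*M*(M + 3*sqrt(61)) (p(M) = (M + sqrt(372 + 177))*(2*M) = (M + sqrt(549))*(2*M) = (M + 3*sqrt(61))*(2*M) = 2*M*(M + 3*sqrt(61)))
-1/p(-2*Y) = -1/(2*(-2*(-33))*(-2*(-33) + 3*sqrt(61))) = -1/(2*66*(66 + 3*sqrt(61))) = -1/(8712 + 396*sqrt(61))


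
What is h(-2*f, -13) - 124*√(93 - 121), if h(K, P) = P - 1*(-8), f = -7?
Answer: -5 - 248*I*√7 ≈ -5.0 - 656.15*I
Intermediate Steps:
h(K, P) = 8 + P (h(K, P) = P + 8 = 8 + P)
h(-2*f, -13) - 124*√(93 - 121) = (8 - 13) - 124*√(93 - 121) = -5 - 248*I*√7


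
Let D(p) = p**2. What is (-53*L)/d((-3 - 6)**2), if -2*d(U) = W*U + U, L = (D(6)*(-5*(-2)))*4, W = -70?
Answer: -16960/621 ≈ -27.311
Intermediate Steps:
L = 1440 (L = (6**2*(-5*(-2)))*4 = (36*10)*4 = 360*4 = 1440)
d(U) = 69*U/2 (d(U) = -(-70*U + U)/2 = -(-69)*U/2 = 69*U/2)
(-53*L)/d((-3 - 6)**2) = (-53*1440)/((69*(-3 - 6)**2/2)) = -76320/((69/2)*(-9)**2) = -76320/((69/2)*81) = -76320/5589/2 = -76320*2/5589 = -16960/621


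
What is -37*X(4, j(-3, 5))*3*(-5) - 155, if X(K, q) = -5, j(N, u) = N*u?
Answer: -2930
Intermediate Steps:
-37*X(4, j(-3, 5))*3*(-5) - 155 = -37*(-5*3)*(-5) - 155 = -(-555)*(-5) - 155 = -37*75 - 155 = -2775 - 155 = -2930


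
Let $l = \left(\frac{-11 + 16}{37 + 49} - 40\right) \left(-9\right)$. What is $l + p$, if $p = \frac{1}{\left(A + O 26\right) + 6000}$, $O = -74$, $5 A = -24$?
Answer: $\frac{314653085}{875308} \approx 359.48$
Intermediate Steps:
$A = - \frac{24}{5}$ ($A = \frac{1}{5} \left(-24\right) = - \frac{24}{5} \approx -4.8$)
$l = \frac{30915}{86}$ ($l = \left(\frac{5}{86} - 40\right) \left(-9\right) = \left(- \frac{3435}{86}\right) \left(-9\right) = \frac{30915}{86} \approx 359.48$)
$p = \frac{5}{20356}$ ($p = \frac{1}{\left(- \frac{24}{5} - 1924\right) + 6000} = \frac{1}{- \frac{9644}{5} + 6000} = \frac{1}{\frac{20356}{5}} = \frac{5}{20356} \approx 0.00024563$)
$l + p = \frac{30915}{86} + \frac{5}{20356} = \frac{314653085}{875308}$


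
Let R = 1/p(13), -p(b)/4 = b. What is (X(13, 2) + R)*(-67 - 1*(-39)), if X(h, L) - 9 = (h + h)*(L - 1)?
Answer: -12733/13 ≈ -979.46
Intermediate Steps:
p(b) = -4*b
X(h, L) = 9 + 2*h*(-1 + L) (X(h, L) = 9 + (h + h)*(L - 1) = 9 + (2*h)*(-1 + L) = 9 + 2*h*(-1 + L))
R = -1/52 (R = 1/(-4*13) = 1/(-52) = -1/52 ≈ -0.019231)
(X(13, 2) + R)*(-67 - 1*(-39)) = ((9 - 2*13 + 2*2*13) - 1/52)*(-67 - 1*(-39)) = ((9 - 26 + 52) - 1/52)*(-67 + 39) = (35 - 1/52)*(-28) = (1819/52)*(-28) = -12733/13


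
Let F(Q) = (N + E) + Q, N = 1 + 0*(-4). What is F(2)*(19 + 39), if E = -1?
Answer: 116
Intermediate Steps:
N = 1 (N = 1 + 0 = 1)
F(Q) = Q (F(Q) = (1 - 1) + Q = 0 + Q = Q)
F(2)*(19 + 39) = 2*(19 + 39) = 2*58 = 116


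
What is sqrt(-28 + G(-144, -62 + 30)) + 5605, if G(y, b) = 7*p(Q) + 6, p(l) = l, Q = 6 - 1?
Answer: 5605 + sqrt(13) ≈ 5608.6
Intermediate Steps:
Q = 5
G(y, b) = 41 (G(y, b) = 7*5 + 6 = 35 + 6 = 41)
sqrt(-28 + G(-144, -62 + 30)) + 5605 = sqrt(-28 + 41) + 5605 = sqrt(13) + 5605 = 5605 + sqrt(13)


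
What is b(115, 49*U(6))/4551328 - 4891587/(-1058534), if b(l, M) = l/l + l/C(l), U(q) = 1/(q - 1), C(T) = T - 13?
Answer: 1135424175605275/245704507090752 ≈ 4.6211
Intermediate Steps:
C(T) = -13 + T
U(q) = 1/(-1 + q)
b(l, M) = 1 + l/(-13 + l) (b(l, M) = l/l + l/(-13 + l) = 1 + l/(-13 + l))
b(115, 49*U(6))/4551328 - 4891587/(-1058534) = ((-13 + 2*115)/(-13 + 115))/4551328 - 4891587/(-1058534) = ((-13 + 230)/102)*(1/4551328) - 4891587*(-1/1058534) = ((1/102)*217)*(1/4551328) + 4891587/1058534 = (217/102)*(1/4551328) + 4891587/1058534 = 217/464235456 + 4891587/1058534 = 1135424175605275/245704507090752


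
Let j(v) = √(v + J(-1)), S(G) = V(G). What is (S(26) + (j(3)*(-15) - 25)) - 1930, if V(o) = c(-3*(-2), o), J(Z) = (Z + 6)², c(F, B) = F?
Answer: -1949 - 30*√7 ≈ -2028.4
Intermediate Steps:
J(Z) = (6 + Z)²
V(o) = 6 (V(o) = -3*(-2) = 6)
S(G) = 6
j(v) = √(25 + v) (j(v) = √(v + (6 - 1)²) = √(v + 5²) = √(v + 25) = √(25 + v))
(S(26) + (j(3)*(-15) - 25)) - 1930 = (6 + (√(25 + 3)*(-15) - 25)) - 1930 = (6 + (√28*(-15) - 25)) - 1930 = (6 + ((2*√7)*(-15) - 25)) - 1930 = (6 + (-30*√7 - 25)) - 1930 = (6 + (-25 - 30*√7)) - 1930 = (-19 - 30*√7) - 1930 = -1949 - 30*√7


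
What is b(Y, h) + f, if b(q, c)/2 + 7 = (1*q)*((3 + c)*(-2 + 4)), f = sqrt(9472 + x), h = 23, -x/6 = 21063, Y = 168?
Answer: 17458 + I*sqrt(116906) ≈ 17458.0 + 341.92*I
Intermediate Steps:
x = -126378 (x = -6*21063 = -126378)
f = I*sqrt(116906) (f = sqrt(9472 - 126378) = sqrt(-116906) = I*sqrt(116906) ≈ 341.92*I)
b(q, c) = -14 + 2*q*(6 + 2*c) (b(q, c) = -14 + 2*((1*q)*((3 + c)*(-2 + 4))) = -14 + 2*(q*((3 + c)*2)) = -14 + 2*(q*(6 + 2*c)) = -14 + 2*q*(6 + 2*c))
b(Y, h) + f = (-14 + 12*168 + 4*23*168) + I*sqrt(116906) = (-14 + 2016 + 15456) + I*sqrt(116906) = 17458 + I*sqrt(116906)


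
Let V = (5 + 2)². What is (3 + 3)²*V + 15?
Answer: 1779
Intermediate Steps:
V = 49 (V = 7² = 49)
(3 + 3)²*V + 15 = (3 + 3)²*49 + 15 = 6²*49 + 15 = 36*49 + 15 = 1764 + 15 = 1779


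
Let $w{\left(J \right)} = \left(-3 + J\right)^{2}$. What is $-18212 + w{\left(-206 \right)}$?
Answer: $25469$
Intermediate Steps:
$-18212 + w{\left(-206 \right)} = -18212 + \left(-3 - 206\right)^{2} = -18212 + \left(-209\right)^{2} = -18212 + 43681 = 25469$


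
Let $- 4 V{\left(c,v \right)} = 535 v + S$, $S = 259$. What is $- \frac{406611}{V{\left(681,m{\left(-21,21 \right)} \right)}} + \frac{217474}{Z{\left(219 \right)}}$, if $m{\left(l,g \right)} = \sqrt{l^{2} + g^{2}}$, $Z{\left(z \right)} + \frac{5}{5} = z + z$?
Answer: $\frac{411298759238}{829259641} + \frac{2610442620 \sqrt{2}}{36054767} \approx 598.38$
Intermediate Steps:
$Z{\left(z \right)} = -1 + 2 z$ ($Z{\left(z \right)} = -1 + \left(z + z\right) = -1 + 2 z$)
$m{\left(l,g \right)} = \sqrt{g^{2} + l^{2}}$
$V{\left(c,v \right)} = - \frac{259}{4} - \frac{535 v}{4}$ ($V{\left(c,v \right)} = - \frac{535 v + 259}{4} = - \frac{259 + 535 v}{4} = - \frac{259}{4} - \frac{535 v}{4}$)
$- \frac{406611}{V{\left(681,m{\left(-21,21 \right)} \right)}} + \frac{217474}{Z{\left(219 \right)}} = - \frac{406611}{- \frac{259}{4} - \frac{535 \sqrt{21^{2} + \left(-21\right)^{2}}}{4}} + \frac{217474}{-1 + 2 \cdot 219} = - \frac{406611}{- \frac{259}{4} - \frac{535 \sqrt{441 + 441}}{4}} + \frac{217474}{-1 + 438} = - \frac{406611}{- \frac{259}{4} - \frac{535 \sqrt{882}}{4}} + \frac{217474}{437} = - \frac{406611}{- \frac{259}{4} - \frac{535 \cdot 21 \sqrt{2}}{4}} + 217474 \cdot \frac{1}{437} = - \frac{406611}{- \frac{259}{4} - \frac{11235 \sqrt{2}}{4}} + \frac{11446}{23} = \frac{11446}{23} - \frac{406611}{- \frac{259}{4} - \frac{11235 \sqrt{2}}{4}}$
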